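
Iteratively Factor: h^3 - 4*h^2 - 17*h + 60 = (h - 5)*(h^2 + h - 12) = (h - 5)*(h + 4)*(h - 3)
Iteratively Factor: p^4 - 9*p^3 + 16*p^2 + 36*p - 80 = (p - 4)*(p^3 - 5*p^2 - 4*p + 20) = (p - 4)*(p + 2)*(p^2 - 7*p + 10) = (p - 5)*(p - 4)*(p + 2)*(p - 2)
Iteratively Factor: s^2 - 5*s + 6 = (s - 2)*(s - 3)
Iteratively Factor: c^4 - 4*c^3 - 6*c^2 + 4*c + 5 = (c - 5)*(c^3 + c^2 - c - 1) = (c - 5)*(c + 1)*(c^2 - 1) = (c - 5)*(c - 1)*(c + 1)*(c + 1)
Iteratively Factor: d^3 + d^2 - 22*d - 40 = (d + 2)*(d^2 - d - 20) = (d + 2)*(d + 4)*(d - 5)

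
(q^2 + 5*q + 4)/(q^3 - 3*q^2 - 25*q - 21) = (q + 4)/(q^2 - 4*q - 21)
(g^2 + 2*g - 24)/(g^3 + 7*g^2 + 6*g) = (g - 4)/(g*(g + 1))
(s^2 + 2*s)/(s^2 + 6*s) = (s + 2)/(s + 6)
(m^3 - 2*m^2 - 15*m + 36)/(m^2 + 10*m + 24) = (m^2 - 6*m + 9)/(m + 6)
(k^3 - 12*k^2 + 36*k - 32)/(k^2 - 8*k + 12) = (k^2 - 10*k + 16)/(k - 6)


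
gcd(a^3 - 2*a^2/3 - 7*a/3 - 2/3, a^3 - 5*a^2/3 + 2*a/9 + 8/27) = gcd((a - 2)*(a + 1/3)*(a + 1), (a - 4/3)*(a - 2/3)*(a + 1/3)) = a + 1/3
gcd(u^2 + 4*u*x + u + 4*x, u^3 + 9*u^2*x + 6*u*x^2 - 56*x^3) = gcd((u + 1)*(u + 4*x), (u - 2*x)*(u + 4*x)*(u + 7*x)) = u + 4*x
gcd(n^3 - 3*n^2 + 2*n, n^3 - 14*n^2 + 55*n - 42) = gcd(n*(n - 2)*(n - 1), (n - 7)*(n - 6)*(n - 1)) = n - 1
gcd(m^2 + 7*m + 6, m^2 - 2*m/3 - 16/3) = 1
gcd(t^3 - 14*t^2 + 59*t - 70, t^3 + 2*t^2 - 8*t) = t - 2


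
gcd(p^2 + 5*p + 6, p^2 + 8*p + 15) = p + 3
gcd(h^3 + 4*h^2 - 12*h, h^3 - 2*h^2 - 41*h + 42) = h + 6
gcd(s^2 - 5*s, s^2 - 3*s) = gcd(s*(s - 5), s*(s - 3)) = s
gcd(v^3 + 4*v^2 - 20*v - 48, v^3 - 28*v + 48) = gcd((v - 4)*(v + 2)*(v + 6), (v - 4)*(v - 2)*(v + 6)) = v^2 + 2*v - 24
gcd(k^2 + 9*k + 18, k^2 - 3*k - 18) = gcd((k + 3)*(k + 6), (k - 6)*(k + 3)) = k + 3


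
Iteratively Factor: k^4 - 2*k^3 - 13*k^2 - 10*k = (k)*(k^3 - 2*k^2 - 13*k - 10) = k*(k + 1)*(k^2 - 3*k - 10) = k*(k - 5)*(k + 1)*(k + 2)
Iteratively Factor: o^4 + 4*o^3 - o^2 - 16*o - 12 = (o + 2)*(o^3 + 2*o^2 - 5*o - 6) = (o + 2)*(o + 3)*(o^2 - o - 2) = (o + 1)*(o + 2)*(o + 3)*(o - 2)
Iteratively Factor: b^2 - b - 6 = (b + 2)*(b - 3)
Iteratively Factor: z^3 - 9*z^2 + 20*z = (z - 5)*(z^2 - 4*z) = (z - 5)*(z - 4)*(z)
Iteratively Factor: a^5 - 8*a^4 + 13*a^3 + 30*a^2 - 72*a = (a - 3)*(a^4 - 5*a^3 - 2*a^2 + 24*a) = (a - 3)^2*(a^3 - 2*a^2 - 8*a) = (a - 4)*(a - 3)^2*(a^2 + 2*a) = (a - 4)*(a - 3)^2*(a + 2)*(a)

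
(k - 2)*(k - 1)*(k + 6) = k^3 + 3*k^2 - 16*k + 12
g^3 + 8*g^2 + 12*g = g*(g + 2)*(g + 6)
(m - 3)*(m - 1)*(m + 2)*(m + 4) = m^4 + 2*m^3 - 13*m^2 - 14*m + 24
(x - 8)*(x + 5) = x^2 - 3*x - 40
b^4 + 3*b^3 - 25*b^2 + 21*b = b*(b - 3)*(b - 1)*(b + 7)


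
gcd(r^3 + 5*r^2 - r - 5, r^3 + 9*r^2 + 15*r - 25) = r^2 + 4*r - 5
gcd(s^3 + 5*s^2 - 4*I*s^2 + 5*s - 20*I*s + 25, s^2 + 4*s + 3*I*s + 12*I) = 1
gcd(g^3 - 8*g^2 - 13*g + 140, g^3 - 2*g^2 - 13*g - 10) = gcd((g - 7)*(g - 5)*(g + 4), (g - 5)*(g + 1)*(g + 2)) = g - 5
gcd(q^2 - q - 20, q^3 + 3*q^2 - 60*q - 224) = q + 4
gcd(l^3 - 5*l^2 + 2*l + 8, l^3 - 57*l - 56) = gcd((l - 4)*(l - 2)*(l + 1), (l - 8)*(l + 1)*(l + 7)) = l + 1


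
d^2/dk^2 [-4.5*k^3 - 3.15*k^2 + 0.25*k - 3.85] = -27.0*k - 6.3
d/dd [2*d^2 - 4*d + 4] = 4*d - 4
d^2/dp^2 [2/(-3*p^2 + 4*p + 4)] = 4*(-9*p^2 + 12*p + 4*(3*p - 2)^2 + 12)/(-3*p^2 + 4*p + 4)^3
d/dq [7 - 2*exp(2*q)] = -4*exp(2*q)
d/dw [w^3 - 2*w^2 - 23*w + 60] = 3*w^2 - 4*w - 23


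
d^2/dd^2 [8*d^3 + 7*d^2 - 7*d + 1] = 48*d + 14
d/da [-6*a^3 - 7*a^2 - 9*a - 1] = -18*a^2 - 14*a - 9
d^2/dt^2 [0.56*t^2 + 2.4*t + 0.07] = 1.12000000000000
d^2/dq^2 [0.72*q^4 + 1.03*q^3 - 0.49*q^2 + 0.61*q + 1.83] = 8.64*q^2 + 6.18*q - 0.98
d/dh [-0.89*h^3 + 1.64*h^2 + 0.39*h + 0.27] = -2.67*h^2 + 3.28*h + 0.39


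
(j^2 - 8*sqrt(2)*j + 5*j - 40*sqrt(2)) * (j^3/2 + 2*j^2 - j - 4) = j^5/2 - 4*sqrt(2)*j^4 + 9*j^4/2 - 36*sqrt(2)*j^3 + 9*j^3 - 72*sqrt(2)*j^2 - 9*j^2 - 20*j + 72*sqrt(2)*j + 160*sqrt(2)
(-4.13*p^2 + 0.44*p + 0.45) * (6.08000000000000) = -25.1104*p^2 + 2.6752*p + 2.736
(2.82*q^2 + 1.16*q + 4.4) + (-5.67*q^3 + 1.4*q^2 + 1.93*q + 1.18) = -5.67*q^3 + 4.22*q^2 + 3.09*q + 5.58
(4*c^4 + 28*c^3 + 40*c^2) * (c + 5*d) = 4*c^5 + 20*c^4*d + 28*c^4 + 140*c^3*d + 40*c^3 + 200*c^2*d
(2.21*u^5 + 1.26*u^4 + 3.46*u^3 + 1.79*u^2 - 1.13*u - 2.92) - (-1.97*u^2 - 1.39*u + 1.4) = 2.21*u^5 + 1.26*u^4 + 3.46*u^3 + 3.76*u^2 + 0.26*u - 4.32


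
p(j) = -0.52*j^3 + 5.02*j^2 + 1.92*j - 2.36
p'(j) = -1.56*j^2 + 10.04*j + 1.92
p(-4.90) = 169.94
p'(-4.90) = -84.73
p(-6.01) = 280.31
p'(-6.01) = -114.77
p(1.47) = 9.66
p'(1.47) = 13.31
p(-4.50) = 138.04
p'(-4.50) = -74.85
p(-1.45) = 7.00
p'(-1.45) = -15.92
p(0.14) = -1.99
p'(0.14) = 3.30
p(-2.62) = 36.42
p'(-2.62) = -35.09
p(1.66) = 12.28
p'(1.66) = 14.29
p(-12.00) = 1596.04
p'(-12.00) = -343.20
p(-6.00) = 279.16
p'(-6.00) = -114.48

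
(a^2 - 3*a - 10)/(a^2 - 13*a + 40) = (a + 2)/(a - 8)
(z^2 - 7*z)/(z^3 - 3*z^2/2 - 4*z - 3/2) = 2*z*(7 - z)/(-2*z^3 + 3*z^2 + 8*z + 3)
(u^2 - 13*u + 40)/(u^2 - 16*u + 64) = (u - 5)/(u - 8)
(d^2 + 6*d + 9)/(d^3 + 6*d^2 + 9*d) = 1/d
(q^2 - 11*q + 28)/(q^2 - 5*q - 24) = (-q^2 + 11*q - 28)/(-q^2 + 5*q + 24)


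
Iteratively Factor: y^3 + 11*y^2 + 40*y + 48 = (y + 4)*(y^2 + 7*y + 12) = (y + 4)^2*(y + 3)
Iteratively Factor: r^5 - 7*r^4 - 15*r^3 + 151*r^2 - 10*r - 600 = (r - 5)*(r^4 - 2*r^3 - 25*r^2 + 26*r + 120) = (r - 5)*(r + 4)*(r^3 - 6*r^2 - r + 30) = (r - 5)*(r - 3)*(r + 4)*(r^2 - 3*r - 10) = (r - 5)*(r - 3)*(r + 2)*(r + 4)*(r - 5)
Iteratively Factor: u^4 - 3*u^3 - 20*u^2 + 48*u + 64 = (u + 1)*(u^3 - 4*u^2 - 16*u + 64) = (u - 4)*(u + 1)*(u^2 - 16) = (u - 4)*(u + 1)*(u + 4)*(u - 4)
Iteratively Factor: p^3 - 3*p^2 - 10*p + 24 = (p - 4)*(p^2 + p - 6) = (p - 4)*(p - 2)*(p + 3)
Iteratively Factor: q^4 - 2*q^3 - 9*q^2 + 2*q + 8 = (q + 2)*(q^3 - 4*q^2 - q + 4) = (q - 4)*(q + 2)*(q^2 - 1) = (q - 4)*(q - 1)*(q + 2)*(q + 1)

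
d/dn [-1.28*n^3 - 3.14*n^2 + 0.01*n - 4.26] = -3.84*n^2 - 6.28*n + 0.01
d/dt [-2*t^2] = -4*t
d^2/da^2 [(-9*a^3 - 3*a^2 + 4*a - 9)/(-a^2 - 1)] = 2*(-13*a^3 + 18*a^2 + 39*a - 6)/(a^6 + 3*a^4 + 3*a^2 + 1)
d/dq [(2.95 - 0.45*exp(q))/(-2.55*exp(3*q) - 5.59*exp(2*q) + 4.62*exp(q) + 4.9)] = (-2.295*exp(3*q) + 20.052*exp(2*q) + 32.981*exp(q) - 15.834)*exp(q)/(6.5025*exp(6*q) + 28.509*exp(5*q) + 7.6861*exp(4*q) - 76.6416*exp(3*q) - 33.4376*exp(2*q) + 45.276*exp(q) + 24.01)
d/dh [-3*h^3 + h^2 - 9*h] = -9*h^2 + 2*h - 9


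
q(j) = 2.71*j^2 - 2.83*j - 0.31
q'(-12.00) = -67.87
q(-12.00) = 423.89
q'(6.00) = 29.69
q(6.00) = 80.27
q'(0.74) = 1.18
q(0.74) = -0.92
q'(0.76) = 1.29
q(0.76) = -0.90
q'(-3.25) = -20.44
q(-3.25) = 37.51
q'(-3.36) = -21.04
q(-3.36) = 39.79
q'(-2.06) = -14.00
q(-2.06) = 17.02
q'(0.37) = -0.82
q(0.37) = -0.99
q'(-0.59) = -6.03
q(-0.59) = 2.30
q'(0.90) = 2.05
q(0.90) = -0.66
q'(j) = 5.42*j - 2.83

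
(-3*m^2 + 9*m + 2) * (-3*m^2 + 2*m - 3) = 9*m^4 - 33*m^3 + 21*m^2 - 23*m - 6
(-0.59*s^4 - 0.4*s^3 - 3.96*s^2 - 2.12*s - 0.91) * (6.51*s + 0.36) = -3.8409*s^5 - 2.8164*s^4 - 25.9236*s^3 - 15.2268*s^2 - 6.6873*s - 0.3276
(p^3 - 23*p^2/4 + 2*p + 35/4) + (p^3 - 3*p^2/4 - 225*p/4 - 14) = 2*p^3 - 13*p^2/2 - 217*p/4 - 21/4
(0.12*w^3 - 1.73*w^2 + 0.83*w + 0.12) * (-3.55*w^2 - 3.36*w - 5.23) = -0.426*w^5 + 5.7383*w^4 + 2.2387*w^3 + 5.8331*w^2 - 4.7441*w - 0.6276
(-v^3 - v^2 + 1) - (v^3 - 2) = -2*v^3 - v^2 + 3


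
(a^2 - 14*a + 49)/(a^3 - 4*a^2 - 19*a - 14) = (a - 7)/(a^2 + 3*a + 2)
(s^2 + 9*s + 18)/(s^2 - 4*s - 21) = (s + 6)/(s - 7)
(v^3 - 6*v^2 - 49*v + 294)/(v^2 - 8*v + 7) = (v^2 + v - 42)/(v - 1)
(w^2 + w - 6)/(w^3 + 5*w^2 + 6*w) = (w - 2)/(w*(w + 2))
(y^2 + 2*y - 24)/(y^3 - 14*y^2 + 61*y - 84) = (y + 6)/(y^2 - 10*y + 21)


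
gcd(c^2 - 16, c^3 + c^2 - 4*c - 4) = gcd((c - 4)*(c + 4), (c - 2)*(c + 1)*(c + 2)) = 1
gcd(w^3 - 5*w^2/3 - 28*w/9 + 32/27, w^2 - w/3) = w - 1/3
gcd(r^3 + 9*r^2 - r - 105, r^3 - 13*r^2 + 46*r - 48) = r - 3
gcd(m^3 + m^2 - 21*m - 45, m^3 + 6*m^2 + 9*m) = m^2 + 6*m + 9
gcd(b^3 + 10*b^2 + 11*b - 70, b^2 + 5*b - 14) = b^2 + 5*b - 14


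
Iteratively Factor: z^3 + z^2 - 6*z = (z + 3)*(z^2 - 2*z) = z*(z + 3)*(z - 2)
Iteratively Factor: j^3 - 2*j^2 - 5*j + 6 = (j + 2)*(j^2 - 4*j + 3) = (j - 1)*(j + 2)*(j - 3)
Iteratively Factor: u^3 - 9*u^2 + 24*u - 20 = (u - 5)*(u^2 - 4*u + 4) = (u - 5)*(u - 2)*(u - 2)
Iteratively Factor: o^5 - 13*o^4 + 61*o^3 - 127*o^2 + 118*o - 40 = (o - 5)*(o^4 - 8*o^3 + 21*o^2 - 22*o + 8) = (o - 5)*(o - 4)*(o^3 - 4*o^2 + 5*o - 2) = (o - 5)*(o - 4)*(o - 1)*(o^2 - 3*o + 2) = (o - 5)*(o - 4)*(o - 1)^2*(o - 2)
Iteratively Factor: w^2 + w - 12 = (w - 3)*(w + 4)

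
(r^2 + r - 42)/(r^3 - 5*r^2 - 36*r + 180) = (r + 7)/(r^2 + r - 30)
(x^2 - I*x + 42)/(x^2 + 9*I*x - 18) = (x - 7*I)/(x + 3*I)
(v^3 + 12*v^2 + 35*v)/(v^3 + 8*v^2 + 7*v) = (v + 5)/(v + 1)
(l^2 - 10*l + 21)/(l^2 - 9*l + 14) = (l - 3)/(l - 2)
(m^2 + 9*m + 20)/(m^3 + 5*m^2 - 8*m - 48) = (m + 5)/(m^2 + m - 12)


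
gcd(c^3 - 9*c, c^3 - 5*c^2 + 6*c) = c^2 - 3*c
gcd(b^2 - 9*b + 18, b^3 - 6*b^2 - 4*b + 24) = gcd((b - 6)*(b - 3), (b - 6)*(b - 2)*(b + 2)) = b - 6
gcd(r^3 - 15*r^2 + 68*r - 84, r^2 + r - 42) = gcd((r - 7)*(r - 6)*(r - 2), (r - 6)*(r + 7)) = r - 6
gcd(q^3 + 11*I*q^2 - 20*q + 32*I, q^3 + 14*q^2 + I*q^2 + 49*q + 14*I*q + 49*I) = 1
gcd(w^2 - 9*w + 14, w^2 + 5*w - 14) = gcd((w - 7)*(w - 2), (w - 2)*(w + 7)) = w - 2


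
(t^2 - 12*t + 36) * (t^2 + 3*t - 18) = t^4 - 9*t^3 - 18*t^2 + 324*t - 648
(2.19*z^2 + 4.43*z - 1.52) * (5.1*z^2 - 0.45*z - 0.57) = 11.169*z^4 + 21.6075*z^3 - 10.9938*z^2 - 1.8411*z + 0.8664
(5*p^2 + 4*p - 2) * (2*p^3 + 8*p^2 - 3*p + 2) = 10*p^5 + 48*p^4 + 13*p^3 - 18*p^2 + 14*p - 4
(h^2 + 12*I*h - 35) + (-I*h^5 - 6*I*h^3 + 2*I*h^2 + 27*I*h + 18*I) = -I*h^5 - 6*I*h^3 + h^2 + 2*I*h^2 + 39*I*h - 35 + 18*I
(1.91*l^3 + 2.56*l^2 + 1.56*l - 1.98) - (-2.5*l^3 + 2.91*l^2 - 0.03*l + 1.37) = 4.41*l^3 - 0.35*l^2 + 1.59*l - 3.35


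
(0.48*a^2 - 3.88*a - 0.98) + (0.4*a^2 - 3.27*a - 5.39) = 0.88*a^2 - 7.15*a - 6.37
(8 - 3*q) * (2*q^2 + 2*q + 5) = -6*q^3 + 10*q^2 + q + 40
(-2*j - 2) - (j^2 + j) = -j^2 - 3*j - 2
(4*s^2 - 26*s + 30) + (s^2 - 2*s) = 5*s^2 - 28*s + 30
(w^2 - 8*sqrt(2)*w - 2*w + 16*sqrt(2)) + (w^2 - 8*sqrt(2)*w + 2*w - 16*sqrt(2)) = 2*w^2 - 16*sqrt(2)*w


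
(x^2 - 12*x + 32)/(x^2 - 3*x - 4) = (x - 8)/(x + 1)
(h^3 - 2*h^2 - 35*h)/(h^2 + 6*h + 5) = h*(h - 7)/(h + 1)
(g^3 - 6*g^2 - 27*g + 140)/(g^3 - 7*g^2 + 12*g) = (g^2 - 2*g - 35)/(g*(g - 3))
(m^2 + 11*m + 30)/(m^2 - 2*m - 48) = (m + 5)/(m - 8)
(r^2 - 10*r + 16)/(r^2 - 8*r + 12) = (r - 8)/(r - 6)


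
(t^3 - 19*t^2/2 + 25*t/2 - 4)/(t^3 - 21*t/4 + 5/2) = 2*(t^2 - 9*t + 8)/(2*t^2 + t - 10)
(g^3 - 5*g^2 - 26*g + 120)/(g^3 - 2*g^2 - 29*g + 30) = (g - 4)/(g - 1)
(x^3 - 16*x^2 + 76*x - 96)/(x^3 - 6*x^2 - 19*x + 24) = (x^2 - 8*x + 12)/(x^2 + 2*x - 3)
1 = 1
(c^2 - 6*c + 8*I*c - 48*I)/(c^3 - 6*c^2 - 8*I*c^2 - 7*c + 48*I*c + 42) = (c + 8*I)/(c^2 - 8*I*c - 7)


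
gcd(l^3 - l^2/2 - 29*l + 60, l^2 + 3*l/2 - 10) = l - 5/2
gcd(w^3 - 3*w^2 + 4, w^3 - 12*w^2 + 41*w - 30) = 1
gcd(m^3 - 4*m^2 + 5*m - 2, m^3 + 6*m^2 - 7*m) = m - 1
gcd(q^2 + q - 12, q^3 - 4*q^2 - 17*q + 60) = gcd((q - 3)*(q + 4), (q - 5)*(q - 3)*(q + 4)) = q^2 + q - 12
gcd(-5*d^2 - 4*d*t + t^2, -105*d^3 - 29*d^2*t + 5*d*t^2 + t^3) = -5*d + t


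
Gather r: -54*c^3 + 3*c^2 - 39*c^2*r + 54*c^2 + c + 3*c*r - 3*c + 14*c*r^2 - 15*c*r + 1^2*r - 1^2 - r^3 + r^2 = -54*c^3 + 57*c^2 - 2*c - r^3 + r^2*(14*c + 1) + r*(-39*c^2 - 12*c + 1) - 1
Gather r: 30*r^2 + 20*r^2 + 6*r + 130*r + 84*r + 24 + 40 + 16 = 50*r^2 + 220*r + 80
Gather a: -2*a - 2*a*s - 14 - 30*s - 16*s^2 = a*(-2*s - 2) - 16*s^2 - 30*s - 14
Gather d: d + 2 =d + 2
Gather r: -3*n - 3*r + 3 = -3*n - 3*r + 3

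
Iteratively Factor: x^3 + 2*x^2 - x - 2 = (x + 1)*(x^2 + x - 2) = (x - 1)*(x + 1)*(x + 2)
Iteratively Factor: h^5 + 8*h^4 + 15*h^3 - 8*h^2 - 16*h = (h + 4)*(h^4 + 4*h^3 - h^2 - 4*h) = h*(h + 4)*(h^3 + 4*h^2 - h - 4) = h*(h - 1)*(h + 4)*(h^2 + 5*h + 4) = h*(h - 1)*(h + 1)*(h + 4)*(h + 4)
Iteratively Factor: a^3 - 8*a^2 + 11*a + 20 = (a - 4)*(a^2 - 4*a - 5) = (a - 4)*(a + 1)*(a - 5)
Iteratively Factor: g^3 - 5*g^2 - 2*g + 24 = (g + 2)*(g^2 - 7*g + 12) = (g - 3)*(g + 2)*(g - 4)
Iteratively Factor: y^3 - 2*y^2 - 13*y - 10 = (y + 1)*(y^2 - 3*y - 10) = (y + 1)*(y + 2)*(y - 5)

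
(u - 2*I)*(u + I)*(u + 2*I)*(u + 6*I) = u^4 + 7*I*u^3 - 2*u^2 + 28*I*u - 24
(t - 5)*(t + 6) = t^2 + t - 30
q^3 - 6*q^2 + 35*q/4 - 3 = (q - 4)*(q - 3/2)*(q - 1/2)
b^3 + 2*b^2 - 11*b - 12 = (b - 3)*(b + 1)*(b + 4)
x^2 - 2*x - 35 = (x - 7)*(x + 5)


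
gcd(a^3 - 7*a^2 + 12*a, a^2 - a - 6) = a - 3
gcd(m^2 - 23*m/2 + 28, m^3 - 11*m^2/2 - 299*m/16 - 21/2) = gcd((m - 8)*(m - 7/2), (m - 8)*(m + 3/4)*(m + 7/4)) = m - 8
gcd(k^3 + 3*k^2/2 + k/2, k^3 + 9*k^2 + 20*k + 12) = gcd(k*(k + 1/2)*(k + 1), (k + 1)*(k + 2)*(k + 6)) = k + 1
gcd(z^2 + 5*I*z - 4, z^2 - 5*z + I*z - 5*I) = z + I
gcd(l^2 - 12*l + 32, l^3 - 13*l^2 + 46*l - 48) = l - 8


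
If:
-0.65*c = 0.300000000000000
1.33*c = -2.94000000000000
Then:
No Solution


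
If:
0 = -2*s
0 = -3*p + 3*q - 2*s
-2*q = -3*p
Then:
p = 0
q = 0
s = 0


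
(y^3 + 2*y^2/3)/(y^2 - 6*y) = y*(3*y + 2)/(3*(y - 6))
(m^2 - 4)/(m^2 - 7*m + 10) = (m + 2)/(m - 5)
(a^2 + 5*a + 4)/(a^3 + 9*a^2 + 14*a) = (a^2 + 5*a + 4)/(a*(a^2 + 9*a + 14))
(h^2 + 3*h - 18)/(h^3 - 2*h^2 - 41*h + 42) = (h - 3)/(h^2 - 8*h + 7)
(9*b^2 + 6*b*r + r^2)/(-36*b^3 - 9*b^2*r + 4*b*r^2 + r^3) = (3*b + r)/(-12*b^2 + b*r + r^2)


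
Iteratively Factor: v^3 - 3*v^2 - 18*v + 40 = (v - 2)*(v^2 - v - 20) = (v - 5)*(v - 2)*(v + 4)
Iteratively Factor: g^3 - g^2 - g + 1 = (g - 1)*(g^2 - 1) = (g - 1)*(g + 1)*(g - 1)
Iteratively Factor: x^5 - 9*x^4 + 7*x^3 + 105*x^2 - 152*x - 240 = (x - 4)*(x^4 - 5*x^3 - 13*x^2 + 53*x + 60) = (x - 4)*(x + 3)*(x^3 - 8*x^2 + 11*x + 20) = (x - 4)*(x + 1)*(x + 3)*(x^2 - 9*x + 20) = (x - 4)^2*(x + 1)*(x + 3)*(x - 5)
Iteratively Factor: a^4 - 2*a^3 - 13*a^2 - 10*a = (a - 5)*(a^3 + 3*a^2 + 2*a) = a*(a - 5)*(a^2 + 3*a + 2) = a*(a - 5)*(a + 2)*(a + 1)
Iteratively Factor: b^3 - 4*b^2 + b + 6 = (b + 1)*(b^2 - 5*b + 6) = (b - 3)*(b + 1)*(b - 2)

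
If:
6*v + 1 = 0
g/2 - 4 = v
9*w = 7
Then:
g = 23/3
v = -1/6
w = 7/9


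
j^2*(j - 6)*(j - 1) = j^4 - 7*j^3 + 6*j^2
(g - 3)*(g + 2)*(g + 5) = g^3 + 4*g^2 - 11*g - 30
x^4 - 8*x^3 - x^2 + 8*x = x*(x - 8)*(x - 1)*(x + 1)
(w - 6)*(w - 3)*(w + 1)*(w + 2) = w^4 - 6*w^3 - 7*w^2 + 36*w + 36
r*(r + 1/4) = r^2 + r/4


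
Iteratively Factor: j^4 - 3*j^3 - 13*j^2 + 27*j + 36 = (j + 1)*(j^3 - 4*j^2 - 9*j + 36) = (j + 1)*(j + 3)*(j^2 - 7*j + 12) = (j - 3)*(j + 1)*(j + 3)*(j - 4)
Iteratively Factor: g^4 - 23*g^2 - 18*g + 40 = (g + 4)*(g^3 - 4*g^2 - 7*g + 10) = (g + 2)*(g + 4)*(g^2 - 6*g + 5) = (g - 1)*(g + 2)*(g + 4)*(g - 5)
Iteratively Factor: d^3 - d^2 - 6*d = (d)*(d^2 - d - 6) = d*(d - 3)*(d + 2)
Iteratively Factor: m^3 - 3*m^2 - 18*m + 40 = (m + 4)*(m^2 - 7*m + 10) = (m - 5)*(m + 4)*(m - 2)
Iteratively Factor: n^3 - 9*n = (n - 3)*(n^2 + 3*n) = (n - 3)*(n + 3)*(n)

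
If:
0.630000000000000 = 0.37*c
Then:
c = 1.70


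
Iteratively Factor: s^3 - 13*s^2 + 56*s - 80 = (s - 4)*(s^2 - 9*s + 20) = (s - 5)*(s - 4)*(s - 4)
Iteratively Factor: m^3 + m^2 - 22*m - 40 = (m - 5)*(m^2 + 6*m + 8) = (m - 5)*(m + 2)*(m + 4)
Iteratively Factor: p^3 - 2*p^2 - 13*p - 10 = (p + 2)*(p^2 - 4*p - 5) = (p - 5)*(p + 2)*(p + 1)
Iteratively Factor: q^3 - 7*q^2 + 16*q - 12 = (q - 2)*(q^2 - 5*q + 6) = (q - 3)*(q - 2)*(q - 2)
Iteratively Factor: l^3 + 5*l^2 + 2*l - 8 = (l + 2)*(l^2 + 3*l - 4) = (l - 1)*(l + 2)*(l + 4)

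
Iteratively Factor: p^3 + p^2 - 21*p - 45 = (p + 3)*(p^2 - 2*p - 15) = (p + 3)^2*(p - 5)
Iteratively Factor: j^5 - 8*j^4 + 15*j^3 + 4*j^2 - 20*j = (j - 5)*(j^4 - 3*j^3 + 4*j) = (j - 5)*(j + 1)*(j^3 - 4*j^2 + 4*j) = j*(j - 5)*(j + 1)*(j^2 - 4*j + 4) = j*(j - 5)*(j - 2)*(j + 1)*(j - 2)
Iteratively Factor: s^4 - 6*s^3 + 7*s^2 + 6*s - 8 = (s - 4)*(s^3 - 2*s^2 - s + 2) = (s - 4)*(s - 1)*(s^2 - s - 2) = (s - 4)*(s - 1)*(s + 1)*(s - 2)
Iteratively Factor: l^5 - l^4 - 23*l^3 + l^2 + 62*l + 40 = (l - 5)*(l^4 + 4*l^3 - 3*l^2 - 14*l - 8) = (l - 5)*(l + 1)*(l^3 + 3*l^2 - 6*l - 8) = (l - 5)*(l + 1)*(l + 4)*(l^2 - l - 2) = (l - 5)*(l - 2)*(l + 1)*(l + 4)*(l + 1)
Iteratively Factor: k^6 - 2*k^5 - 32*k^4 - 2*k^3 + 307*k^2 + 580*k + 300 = (k + 2)*(k^5 - 4*k^4 - 24*k^3 + 46*k^2 + 215*k + 150) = (k + 1)*(k + 2)*(k^4 - 5*k^3 - 19*k^2 + 65*k + 150) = (k - 5)*(k + 1)*(k + 2)*(k^3 - 19*k - 30) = (k - 5)^2*(k + 1)*(k + 2)*(k^2 + 5*k + 6) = (k - 5)^2*(k + 1)*(k + 2)*(k + 3)*(k + 2)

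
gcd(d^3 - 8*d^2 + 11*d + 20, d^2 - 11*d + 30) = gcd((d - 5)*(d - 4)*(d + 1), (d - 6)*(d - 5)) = d - 5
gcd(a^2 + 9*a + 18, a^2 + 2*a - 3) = a + 3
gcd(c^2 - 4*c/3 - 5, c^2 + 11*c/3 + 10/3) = c + 5/3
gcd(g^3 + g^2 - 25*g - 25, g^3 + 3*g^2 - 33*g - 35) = g^2 - 4*g - 5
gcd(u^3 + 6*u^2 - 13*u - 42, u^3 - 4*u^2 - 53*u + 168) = u^2 + 4*u - 21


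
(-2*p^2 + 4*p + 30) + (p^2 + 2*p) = -p^2 + 6*p + 30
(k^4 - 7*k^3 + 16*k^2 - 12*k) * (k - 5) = k^5 - 12*k^4 + 51*k^3 - 92*k^2 + 60*k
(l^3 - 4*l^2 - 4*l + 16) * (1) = l^3 - 4*l^2 - 4*l + 16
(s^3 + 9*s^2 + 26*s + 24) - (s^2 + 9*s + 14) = s^3 + 8*s^2 + 17*s + 10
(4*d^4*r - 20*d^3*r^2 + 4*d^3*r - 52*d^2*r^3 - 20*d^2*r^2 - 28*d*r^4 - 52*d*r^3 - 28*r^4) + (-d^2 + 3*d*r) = 4*d^4*r - 20*d^3*r^2 + 4*d^3*r - 52*d^2*r^3 - 20*d^2*r^2 - d^2 - 28*d*r^4 - 52*d*r^3 + 3*d*r - 28*r^4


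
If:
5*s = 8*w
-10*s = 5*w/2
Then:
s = 0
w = 0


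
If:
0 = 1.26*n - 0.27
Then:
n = 0.21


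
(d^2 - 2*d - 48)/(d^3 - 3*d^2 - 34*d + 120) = (d - 8)/(d^2 - 9*d + 20)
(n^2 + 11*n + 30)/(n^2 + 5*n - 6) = (n + 5)/(n - 1)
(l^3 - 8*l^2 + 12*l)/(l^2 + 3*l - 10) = l*(l - 6)/(l + 5)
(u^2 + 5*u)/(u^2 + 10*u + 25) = u/(u + 5)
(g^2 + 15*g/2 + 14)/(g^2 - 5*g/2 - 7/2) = (2*g^2 + 15*g + 28)/(2*g^2 - 5*g - 7)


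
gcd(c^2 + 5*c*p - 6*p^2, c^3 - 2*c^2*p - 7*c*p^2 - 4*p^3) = 1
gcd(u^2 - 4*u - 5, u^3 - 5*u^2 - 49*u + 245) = u - 5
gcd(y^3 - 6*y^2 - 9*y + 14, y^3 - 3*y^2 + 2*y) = y - 1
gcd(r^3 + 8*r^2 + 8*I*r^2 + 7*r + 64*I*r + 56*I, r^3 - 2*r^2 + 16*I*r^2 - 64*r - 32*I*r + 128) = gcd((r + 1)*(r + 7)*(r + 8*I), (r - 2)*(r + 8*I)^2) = r + 8*I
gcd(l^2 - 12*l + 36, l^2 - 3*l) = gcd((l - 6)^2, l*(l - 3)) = 1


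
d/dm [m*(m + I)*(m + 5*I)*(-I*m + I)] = -4*I*m^3 + m^2*(18 + 3*I) - m*(12 - 10*I) - 5*I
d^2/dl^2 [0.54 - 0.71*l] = 0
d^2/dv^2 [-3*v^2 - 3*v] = -6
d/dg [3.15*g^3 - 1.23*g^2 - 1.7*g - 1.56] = 9.45*g^2 - 2.46*g - 1.7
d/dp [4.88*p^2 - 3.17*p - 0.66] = 9.76*p - 3.17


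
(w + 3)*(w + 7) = w^2 + 10*w + 21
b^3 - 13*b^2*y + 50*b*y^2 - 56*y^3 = (b - 7*y)*(b - 4*y)*(b - 2*y)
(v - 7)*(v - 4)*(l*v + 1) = l*v^3 - 11*l*v^2 + 28*l*v + v^2 - 11*v + 28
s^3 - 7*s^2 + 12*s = s*(s - 4)*(s - 3)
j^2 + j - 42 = (j - 6)*(j + 7)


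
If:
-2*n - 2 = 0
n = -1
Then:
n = -1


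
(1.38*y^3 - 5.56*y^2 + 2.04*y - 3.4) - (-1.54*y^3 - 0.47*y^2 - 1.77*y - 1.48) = 2.92*y^3 - 5.09*y^2 + 3.81*y - 1.92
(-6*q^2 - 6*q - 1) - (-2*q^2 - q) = -4*q^2 - 5*q - 1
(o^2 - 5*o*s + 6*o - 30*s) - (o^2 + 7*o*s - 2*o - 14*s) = -12*o*s + 8*o - 16*s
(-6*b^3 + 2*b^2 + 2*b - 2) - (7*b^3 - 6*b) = -13*b^3 + 2*b^2 + 8*b - 2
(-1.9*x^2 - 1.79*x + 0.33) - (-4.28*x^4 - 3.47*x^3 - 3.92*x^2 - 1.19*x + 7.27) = 4.28*x^4 + 3.47*x^3 + 2.02*x^2 - 0.6*x - 6.94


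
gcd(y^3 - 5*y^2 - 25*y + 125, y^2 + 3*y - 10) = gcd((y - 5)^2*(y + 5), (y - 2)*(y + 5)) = y + 5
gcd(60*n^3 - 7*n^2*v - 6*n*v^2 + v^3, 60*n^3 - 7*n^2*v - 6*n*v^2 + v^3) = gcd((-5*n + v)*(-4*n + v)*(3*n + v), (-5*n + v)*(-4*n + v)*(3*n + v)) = 60*n^3 - 7*n^2*v - 6*n*v^2 + v^3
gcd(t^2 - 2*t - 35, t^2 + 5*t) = t + 5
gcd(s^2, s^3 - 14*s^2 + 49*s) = s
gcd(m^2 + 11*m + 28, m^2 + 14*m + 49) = m + 7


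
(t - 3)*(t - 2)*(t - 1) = t^3 - 6*t^2 + 11*t - 6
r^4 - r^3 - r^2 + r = r*(r - 1)^2*(r + 1)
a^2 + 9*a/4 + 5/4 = (a + 1)*(a + 5/4)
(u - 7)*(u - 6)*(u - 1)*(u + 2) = u^4 - 12*u^3 + 27*u^2 + 68*u - 84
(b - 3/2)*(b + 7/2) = b^2 + 2*b - 21/4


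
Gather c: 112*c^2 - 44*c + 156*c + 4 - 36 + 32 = 112*c^2 + 112*c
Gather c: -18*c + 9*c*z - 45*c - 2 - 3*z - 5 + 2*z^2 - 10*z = c*(9*z - 63) + 2*z^2 - 13*z - 7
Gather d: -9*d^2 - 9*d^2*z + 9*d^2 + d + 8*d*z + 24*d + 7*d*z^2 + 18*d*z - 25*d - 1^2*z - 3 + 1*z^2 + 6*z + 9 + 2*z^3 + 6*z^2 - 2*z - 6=-9*d^2*z + d*(7*z^2 + 26*z) + 2*z^3 + 7*z^2 + 3*z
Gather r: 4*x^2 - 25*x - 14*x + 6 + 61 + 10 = 4*x^2 - 39*x + 77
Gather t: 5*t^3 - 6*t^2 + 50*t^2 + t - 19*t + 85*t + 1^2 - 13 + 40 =5*t^3 + 44*t^2 + 67*t + 28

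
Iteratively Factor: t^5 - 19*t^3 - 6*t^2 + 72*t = (t)*(t^4 - 19*t^2 - 6*t + 72) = t*(t + 3)*(t^3 - 3*t^2 - 10*t + 24) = t*(t - 4)*(t + 3)*(t^2 + t - 6) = t*(t - 4)*(t - 2)*(t + 3)*(t + 3)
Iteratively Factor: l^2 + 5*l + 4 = (l + 1)*(l + 4)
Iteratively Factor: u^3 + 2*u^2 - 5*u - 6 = (u + 1)*(u^2 + u - 6) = (u + 1)*(u + 3)*(u - 2)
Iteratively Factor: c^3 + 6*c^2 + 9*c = (c)*(c^2 + 6*c + 9) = c*(c + 3)*(c + 3)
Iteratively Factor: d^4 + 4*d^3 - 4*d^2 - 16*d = (d + 2)*(d^3 + 2*d^2 - 8*d) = d*(d + 2)*(d^2 + 2*d - 8) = d*(d + 2)*(d + 4)*(d - 2)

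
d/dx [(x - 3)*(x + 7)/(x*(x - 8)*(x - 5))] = (-x^4 - 8*x^3 + 155*x^2 - 546*x + 840)/(x^2*(x^4 - 26*x^3 + 249*x^2 - 1040*x + 1600))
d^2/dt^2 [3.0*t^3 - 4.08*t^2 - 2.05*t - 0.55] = 18.0*t - 8.16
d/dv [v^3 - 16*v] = 3*v^2 - 16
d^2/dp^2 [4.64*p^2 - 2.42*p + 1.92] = 9.28000000000000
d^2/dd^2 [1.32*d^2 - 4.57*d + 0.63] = 2.64000000000000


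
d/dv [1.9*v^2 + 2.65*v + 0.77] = 3.8*v + 2.65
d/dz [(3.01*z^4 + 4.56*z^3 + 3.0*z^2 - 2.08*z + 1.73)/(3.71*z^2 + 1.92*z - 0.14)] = (22.3342*z^5 + 34.2552*z^4 + 15.8248*z^3 + 11.5616*z^2 - 13.6766*z - 3.0304)/(13.7641*z^4 + 14.2464*z^3 + 2.6476*z^2 - 0.5376*z + 0.0196)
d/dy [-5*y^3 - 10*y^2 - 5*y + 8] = -15*y^2 - 20*y - 5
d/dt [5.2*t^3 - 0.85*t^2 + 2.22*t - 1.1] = 15.6*t^2 - 1.7*t + 2.22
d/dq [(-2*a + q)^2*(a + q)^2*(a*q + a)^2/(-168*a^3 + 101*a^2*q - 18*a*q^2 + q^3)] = a^2*(a + q)*(2*a - q)*(q + 1)*(-(a + q)*(2*a - q)*(q + 1)*(101*a^2 - 36*a*q + 3*q^2) + 2*(-(a + q)*(2*a - q) + (a + q)*(q + 1) - (2*a - q)*(q + 1))*(168*a^3 - 101*a^2*q + 18*a*q^2 - q^3))/(168*a^3 - 101*a^2*q + 18*a*q^2 - q^3)^2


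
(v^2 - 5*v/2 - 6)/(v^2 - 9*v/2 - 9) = (v - 4)/(v - 6)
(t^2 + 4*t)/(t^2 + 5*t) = (t + 4)/(t + 5)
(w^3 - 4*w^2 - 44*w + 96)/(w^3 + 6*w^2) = 1 - 10/w + 16/w^2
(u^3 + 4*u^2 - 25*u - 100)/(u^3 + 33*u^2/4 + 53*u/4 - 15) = 4*(u - 5)/(4*u - 3)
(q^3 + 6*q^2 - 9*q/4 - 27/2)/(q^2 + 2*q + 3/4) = (2*q^2 + 9*q - 18)/(2*q + 1)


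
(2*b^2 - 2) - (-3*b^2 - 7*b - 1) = 5*b^2 + 7*b - 1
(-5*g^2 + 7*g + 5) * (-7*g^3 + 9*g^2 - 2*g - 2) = 35*g^5 - 94*g^4 + 38*g^3 + 41*g^2 - 24*g - 10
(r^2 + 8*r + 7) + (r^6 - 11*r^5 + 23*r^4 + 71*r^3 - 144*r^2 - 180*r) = r^6 - 11*r^5 + 23*r^4 + 71*r^3 - 143*r^2 - 172*r + 7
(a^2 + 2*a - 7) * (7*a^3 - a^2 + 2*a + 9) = 7*a^5 + 13*a^4 - 49*a^3 + 20*a^2 + 4*a - 63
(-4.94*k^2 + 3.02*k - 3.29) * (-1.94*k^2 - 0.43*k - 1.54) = 9.5836*k^4 - 3.7346*k^3 + 12.6916*k^2 - 3.2361*k + 5.0666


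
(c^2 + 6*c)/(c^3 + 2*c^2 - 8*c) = (c + 6)/(c^2 + 2*c - 8)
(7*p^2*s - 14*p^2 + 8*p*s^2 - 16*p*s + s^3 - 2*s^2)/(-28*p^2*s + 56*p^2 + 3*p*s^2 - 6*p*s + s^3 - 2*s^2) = (-p - s)/(4*p - s)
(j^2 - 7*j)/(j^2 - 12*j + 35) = j/(j - 5)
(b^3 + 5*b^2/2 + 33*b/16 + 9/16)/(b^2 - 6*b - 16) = (16*b^3 + 40*b^2 + 33*b + 9)/(16*(b^2 - 6*b - 16))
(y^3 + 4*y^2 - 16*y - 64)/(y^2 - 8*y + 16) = (y^2 + 8*y + 16)/(y - 4)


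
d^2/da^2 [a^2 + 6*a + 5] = 2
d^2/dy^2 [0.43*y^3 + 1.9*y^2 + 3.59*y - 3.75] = 2.58*y + 3.8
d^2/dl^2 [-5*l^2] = -10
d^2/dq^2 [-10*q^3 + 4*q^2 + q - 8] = 8 - 60*q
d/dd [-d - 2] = -1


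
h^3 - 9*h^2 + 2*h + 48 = (h - 8)*(h - 3)*(h + 2)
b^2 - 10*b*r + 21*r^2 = (b - 7*r)*(b - 3*r)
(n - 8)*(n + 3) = n^2 - 5*n - 24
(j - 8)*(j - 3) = j^2 - 11*j + 24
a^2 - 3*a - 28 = (a - 7)*(a + 4)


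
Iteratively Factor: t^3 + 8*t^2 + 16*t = (t)*(t^2 + 8*t + 16) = t*(t + 4)*(t + 4)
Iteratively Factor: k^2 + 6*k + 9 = (k + 3)*(k + 3)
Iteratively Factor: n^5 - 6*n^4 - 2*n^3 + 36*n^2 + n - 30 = (n - 3)*(n^4 - 3*n^3 - 11*n^2 + 3*n + 10) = (n - 3)*(n - 1)*(n^3 - 2*n^2 - 13*n - 10) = (n - 5)*(n - 3)*(n - 1)*(n^2 + 3*n + 2) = (n - 5)*(n - 3)*(n - 1)*(n + 1)*(n + 2)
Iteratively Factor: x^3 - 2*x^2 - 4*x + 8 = (x + 2)*(x^2 - 4*x + 4) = (x - 2)*(x + 2)*(x - 2)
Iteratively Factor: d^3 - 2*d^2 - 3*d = (d)*(d^2 - 2*d - 3) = d*(d - 3)*(d + 1)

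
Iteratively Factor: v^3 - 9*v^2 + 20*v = (v - 4)*(v^2 - 5*v) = (v - 5)*(v - 4)*(v)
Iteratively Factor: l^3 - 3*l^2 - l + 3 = (l - 3)*(l^2 - 1) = (l - 3)*(l + 1)*(l - 1)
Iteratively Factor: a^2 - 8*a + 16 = (a - 4)*(a - 4)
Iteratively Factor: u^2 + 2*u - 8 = (u - 2)*(u + 4)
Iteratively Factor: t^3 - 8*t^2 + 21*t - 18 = (t - 2)*(t^2 - 6*t + 9) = (t - 3)*(t - 2)*(t - 3)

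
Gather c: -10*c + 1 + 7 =8 - 10*c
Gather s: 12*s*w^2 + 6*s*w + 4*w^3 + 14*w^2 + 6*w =s*(12*w^2 + 6*w) + 4*w^3 + 14*w^2 + 6*w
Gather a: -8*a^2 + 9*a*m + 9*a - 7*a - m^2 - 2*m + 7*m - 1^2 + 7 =-8*a^2 + a*(9*m + 2) - m^2 + 5*m + 6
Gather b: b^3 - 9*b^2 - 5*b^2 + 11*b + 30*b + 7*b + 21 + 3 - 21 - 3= b^3 - 14*b^2 + 48*b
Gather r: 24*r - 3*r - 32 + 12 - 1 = 21*r - 21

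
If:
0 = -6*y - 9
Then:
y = -3/2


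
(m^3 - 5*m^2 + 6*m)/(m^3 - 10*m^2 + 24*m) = (m^2 - 5*m + 6)/(m^2 - 10*m + 24)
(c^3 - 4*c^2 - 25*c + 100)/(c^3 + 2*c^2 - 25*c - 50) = (c - 4)/(c + 2)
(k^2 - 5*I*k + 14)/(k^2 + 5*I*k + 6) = (k^2 - 5*I*k + 14)/(k^2 + 5*I*k + 6)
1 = 1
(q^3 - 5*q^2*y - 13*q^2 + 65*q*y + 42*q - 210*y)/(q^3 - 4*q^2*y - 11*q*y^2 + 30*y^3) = (-q^2 + 13*q - 42)/(-q^2 - q*y + 6*y^2)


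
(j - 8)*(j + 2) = j^2 - 6*j - 16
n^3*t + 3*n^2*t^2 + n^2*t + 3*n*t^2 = n*(n + 3*t)*(n*t + t)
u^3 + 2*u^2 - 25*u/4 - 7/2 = (u - 2)*(u + 1/2)*(u + 7/2)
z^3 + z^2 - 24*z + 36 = (z - 3)*(z - 2)*(z + 6)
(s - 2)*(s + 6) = s^2 + 4*s - 12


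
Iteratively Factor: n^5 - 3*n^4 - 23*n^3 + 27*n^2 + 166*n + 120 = (n - 4)*(n^4 + n^3 - 19*n^2 - 49*n - 30) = (n - 4)*(n + 3)*(n^3 - 2*n^2 - 13*n - 10) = (n - 4)*(n + 2)*(n + 3)*(n^2 - 4*n - 5) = (n - 5)*(n - 4)*(n + 2)*(n + 3)*(n + 1)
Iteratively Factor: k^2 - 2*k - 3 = (k + 1)*(k - 3)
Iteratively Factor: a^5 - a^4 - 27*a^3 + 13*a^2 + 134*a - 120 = (a - 2)*(a^4 + a^3 - 25*a^2 - 37*a + 60) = (a - 2)*(a + 3)*(a^3 - 2*a^2 - 19*a + 20) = (a - 2)*(a - 1)*(a + 3)*(a^2 - a - 20) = (a - 2)*(a - 1)*(a + 3)*(a + 4)*(a - 5)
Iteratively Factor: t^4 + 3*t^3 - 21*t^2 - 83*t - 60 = (t - 5)*(t^3 + 8*t^2 + 19*t + 12) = (t - 5)*(t + 4)*(t^2 + 4*t + 3) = (t - 5)*(t + 1)*(t + 4)*(t + 3)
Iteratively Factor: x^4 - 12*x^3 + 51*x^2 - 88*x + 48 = (x - 3)*(x^3 - 9*x^2 + 24*x - 16) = (x - 4)*(x - 3)*(x^2 - 5*x + 4) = (x - 4)^2*(x - 3)*(x - 1)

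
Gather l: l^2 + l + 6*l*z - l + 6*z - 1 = l^2 + 6*l*z + 6*z - 1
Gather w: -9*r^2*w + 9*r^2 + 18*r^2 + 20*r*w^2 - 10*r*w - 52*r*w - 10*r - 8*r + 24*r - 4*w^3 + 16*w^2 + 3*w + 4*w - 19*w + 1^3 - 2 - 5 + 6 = 27*r^2 + 6*r - 4*w^3 + w^2*(20*r + 16) + w*(-9*r^2 - 62*r - 12)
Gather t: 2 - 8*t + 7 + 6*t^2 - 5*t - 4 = 6*t^2 - 13*t + 5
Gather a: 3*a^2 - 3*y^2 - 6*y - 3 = 3*a^2 - 3*y^2 - 6*y - 3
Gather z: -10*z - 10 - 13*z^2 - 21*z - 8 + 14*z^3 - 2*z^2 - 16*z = 14*z^3 - 15*z^2 - 47*z - 18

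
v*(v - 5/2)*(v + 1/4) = v^3 - 9*v^2/4 - 5*v/8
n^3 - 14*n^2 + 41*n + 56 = (n - 8)*(n - 7)*(n + 1)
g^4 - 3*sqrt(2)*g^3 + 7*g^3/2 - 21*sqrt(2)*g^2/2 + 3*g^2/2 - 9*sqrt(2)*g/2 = g*(g + 1/2)*(g + 3)*(g - 3*sqrt(2))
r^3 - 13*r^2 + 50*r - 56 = (r - 7)*(r - 4)*(r - 2)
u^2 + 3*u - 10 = (u - 2)*(u + 5)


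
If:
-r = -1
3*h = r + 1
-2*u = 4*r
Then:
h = 2/3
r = 1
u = -2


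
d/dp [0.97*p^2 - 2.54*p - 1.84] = 1.94*p - 2.54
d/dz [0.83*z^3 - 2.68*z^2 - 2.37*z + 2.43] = 2.49*z^2 - 5.36*z - 2.37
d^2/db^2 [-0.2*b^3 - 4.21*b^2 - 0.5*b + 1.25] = -1.2*b - 8.42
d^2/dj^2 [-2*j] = 0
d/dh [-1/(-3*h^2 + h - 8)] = (1 - 6*h)/(3*h^2 - h + 8)^2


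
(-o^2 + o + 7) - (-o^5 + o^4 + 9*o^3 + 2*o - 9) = o^5 - o^4 - 9*o^3 - o^2 - o + 16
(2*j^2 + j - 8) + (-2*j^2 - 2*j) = -j - 8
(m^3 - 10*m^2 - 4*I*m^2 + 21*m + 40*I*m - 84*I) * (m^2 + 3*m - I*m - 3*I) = m^5 - 7*m^4 - 5*I*m^4 - 13*m^3 + 35*I*m^3 + 91*m^2 + 45*I*m^2 + 36*m - 315*I*m - 252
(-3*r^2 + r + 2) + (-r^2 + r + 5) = -4*r^2 + 2*r + 7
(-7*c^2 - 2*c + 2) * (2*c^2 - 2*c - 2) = -14*c^4 + 10*c^3 + 22*c^2 - 4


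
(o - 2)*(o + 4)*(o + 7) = o^3 + 9*o^2 + 6*o - 56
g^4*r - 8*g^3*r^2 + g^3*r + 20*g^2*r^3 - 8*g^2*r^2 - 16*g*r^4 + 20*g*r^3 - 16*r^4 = (g - 4*r)*(g - 2*r)^2*(g*r + r)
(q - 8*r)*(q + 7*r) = q^2 - q*r - 56*r^2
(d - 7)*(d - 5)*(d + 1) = d^3 - 11*d^2 + 23*d + 35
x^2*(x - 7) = x^3 - 7*x^2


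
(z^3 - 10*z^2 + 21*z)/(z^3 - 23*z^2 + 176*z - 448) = z*(z - 3)/(z^2 - 16*z + 64)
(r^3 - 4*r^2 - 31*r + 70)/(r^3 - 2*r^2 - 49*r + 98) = (r + 5)/(r + 7)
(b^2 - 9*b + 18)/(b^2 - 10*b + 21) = (b - 6)/(b - 7)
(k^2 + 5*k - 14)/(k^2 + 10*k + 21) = (k - 2)/(k + 3)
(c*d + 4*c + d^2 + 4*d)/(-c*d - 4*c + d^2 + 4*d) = (-c - d)/(c - d)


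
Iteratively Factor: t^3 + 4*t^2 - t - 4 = (t + 4)*(t^2 - 1) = (t - 1)*(t + 4)*(t + 1)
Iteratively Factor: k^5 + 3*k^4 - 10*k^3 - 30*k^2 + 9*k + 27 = (k + 1)*(k^4 + 2*k^3 - 12*k^2 - 18*k + 27) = (k + 1)*(k + 3)*(k^3 - k^2 - 9*k + 9) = (k - 3)*(k + 1)*(k + 3)*(k^2 + 2*k - 3) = (k - 3)*(k + 1)*(k + 3)^2*(k - 1)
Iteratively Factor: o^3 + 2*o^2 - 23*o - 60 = (o - 5)*(o^2 + 7*o + 12) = (o - 5)*(o + 4)*(o + 3)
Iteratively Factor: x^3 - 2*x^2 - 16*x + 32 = (x - 4)*(x^2 + 2*x - 8) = (x - 4)*(x + 4)*(x - 2)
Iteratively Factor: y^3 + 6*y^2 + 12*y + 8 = (y + 2)*(y^2 + 4*y + 4) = (y + 2)^2*(y + 2)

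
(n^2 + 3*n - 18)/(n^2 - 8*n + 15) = (n + 6)/(n - 5)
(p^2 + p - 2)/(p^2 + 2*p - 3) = (p + 2)/(p + 3)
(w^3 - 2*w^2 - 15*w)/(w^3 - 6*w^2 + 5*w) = (w + 3)/(w - 1)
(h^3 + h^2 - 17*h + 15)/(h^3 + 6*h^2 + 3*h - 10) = (h - 3)/(h + 2)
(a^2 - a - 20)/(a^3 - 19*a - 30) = (a + 4)/(a^2 + 5*a + 6)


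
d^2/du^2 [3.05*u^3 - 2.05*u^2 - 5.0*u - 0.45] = 18.3*u - 4.1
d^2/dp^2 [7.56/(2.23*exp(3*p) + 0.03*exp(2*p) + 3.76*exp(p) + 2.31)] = (7.56*(6.69*exp(2*p) + 0.06*exp(p) + 3.76)*(13.38*exp(2*p) + 0.12*exp(p) + 7.52)*exp(p) - (151.7292*exp(2*p) + 0.9072*exp(p) + 28.4256)*(2.23*exp(3*p) + 0.03*exp(2*p) + 3.76*exp(p) + 2.31))*exp(p)/(2.23*exp(3*p) + 0.03*exp(2*p) + 3.76*exp(p) + 2.31)^3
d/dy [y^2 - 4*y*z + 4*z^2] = 2*y - 4*z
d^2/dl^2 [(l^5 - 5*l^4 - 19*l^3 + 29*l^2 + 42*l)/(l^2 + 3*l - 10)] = 2*(3*l^4 + 37*l^3 + 105*l^2 - 225*l - 520)/(l^3 + 15*l^2 + 75*l + 125)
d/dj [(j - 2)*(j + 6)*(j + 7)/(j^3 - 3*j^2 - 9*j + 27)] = 2*(-7*j^3 - 46*j^2 + 3*j + 54)/(j^5 - 3*j^4 - 18*j^3 + 54*j^2 + 81*j - 243)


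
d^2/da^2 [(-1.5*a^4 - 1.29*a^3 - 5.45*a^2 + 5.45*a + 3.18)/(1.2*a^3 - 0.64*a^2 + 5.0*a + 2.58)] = (-1.4210854715202e-14*a^8 + 7.105427357601e-15*a^7 - 0.906239999999997*a^6 + 150.192*a^5 + 63.82368*a^4 - 277.026496*a^3 - 353.838672*a^2 - 117.653976*a - 43.663128)/(1.728*a^9 - 2.7648*a^8 + 23.07456*a^7 - 12.156544*a^6 + 84.25536*a^5 + 48.050304*a^4 + 99.42704*a^3 + 180.719712*a^2 + 99.846*a + 17.173512)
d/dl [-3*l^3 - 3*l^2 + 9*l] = -9*l^2 - 6*l + 9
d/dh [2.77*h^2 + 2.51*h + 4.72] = 5.54*h + 2.51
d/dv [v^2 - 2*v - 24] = 2*v - 2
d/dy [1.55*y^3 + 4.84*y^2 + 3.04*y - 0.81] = 4.65*y^2 + 9.68*y + 3.04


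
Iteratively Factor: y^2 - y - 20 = (y - 5)*(y + 4)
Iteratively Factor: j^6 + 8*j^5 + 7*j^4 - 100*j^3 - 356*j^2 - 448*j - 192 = (j + 4)*(j^5 + 4*j^4 - 9*j^3 - 64*j^2 - 100*j - 48) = (j + 2)*(j + 4)*(j^4 + 2*j^3 - 13*j^2 - 38*j - 24) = (j - 4)*(j + 2)*(j + 4)*(j^3 + 6*j^2 + 11*j + 6) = (j - 4)*(j + 2)*(j + 3)*(j + 4)*(j^2 + 3*j + 2) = (j - 4)*(j + 1)*(j + 2)*(j + 3)*(j + 4)*(j + 2)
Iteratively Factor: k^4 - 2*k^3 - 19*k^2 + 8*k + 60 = (k + 3)*(k^3 - 5*k^2 - 4*k + 20) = (k + 2)*(k + 3)*(k^2 - 7*k + 10) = (k - 2)*(k + 2)*(k + 3)*(k - 5)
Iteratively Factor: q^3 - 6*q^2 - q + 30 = (q - 3)*(q^2 - 3*q - 10) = (q - 5)*(q - 3)*(q + 2)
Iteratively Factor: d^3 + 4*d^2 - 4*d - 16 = (d + 4)*(d^2 - 4) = (d - 2)*(d + 4)*(d + 2)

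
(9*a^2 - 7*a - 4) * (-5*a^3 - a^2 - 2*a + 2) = -45*a^5 + 26*a^4 + 9*a^3 + 36*a^2 - 6*a - 8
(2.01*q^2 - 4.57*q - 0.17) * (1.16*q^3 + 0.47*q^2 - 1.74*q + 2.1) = 2.3316*q^5 - 4.3565*q^4 - 5.8425*q^3 + 12.0929*q^2 - 9.3012*q - 0.357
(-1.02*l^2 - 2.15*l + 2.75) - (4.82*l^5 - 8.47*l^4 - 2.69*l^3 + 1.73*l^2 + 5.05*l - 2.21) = -4.82*l^5 + 8.47*l^4 + 2.69*l^3 - 2.75*l^2 - 7.2*l + 4.96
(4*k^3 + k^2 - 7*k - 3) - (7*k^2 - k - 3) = 4*k^3 - 6*k^2 - 6*k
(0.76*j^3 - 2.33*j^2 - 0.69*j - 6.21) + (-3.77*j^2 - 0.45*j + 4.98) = 0.76*j^3 - 6.1*j^2 - 1.14*j - 1.23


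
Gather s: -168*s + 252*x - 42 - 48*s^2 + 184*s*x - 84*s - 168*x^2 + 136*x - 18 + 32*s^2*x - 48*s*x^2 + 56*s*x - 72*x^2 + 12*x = s^2*(32*x - 48) + s*(-48*x^2 + 240*x - 252) - 240*x^2 + 400*x - 60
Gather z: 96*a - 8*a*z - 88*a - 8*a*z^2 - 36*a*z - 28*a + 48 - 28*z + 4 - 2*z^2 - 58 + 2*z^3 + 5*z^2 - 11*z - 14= -20*a + 2*z^3 + z^2*(3 - 8*a) + z*(-44*a - 39) - 20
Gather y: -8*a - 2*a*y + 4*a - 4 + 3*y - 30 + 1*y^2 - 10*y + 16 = -4*a + y^2 + y*(-2*a - 7) - 18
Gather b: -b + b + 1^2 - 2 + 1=0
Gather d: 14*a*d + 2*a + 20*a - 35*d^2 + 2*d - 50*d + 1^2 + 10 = 22*a - 35*d^2 + d*(14*a - 48) + 11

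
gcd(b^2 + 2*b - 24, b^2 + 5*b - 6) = b + 6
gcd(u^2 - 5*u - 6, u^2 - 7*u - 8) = u + 1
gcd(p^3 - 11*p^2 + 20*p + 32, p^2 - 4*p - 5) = p + 1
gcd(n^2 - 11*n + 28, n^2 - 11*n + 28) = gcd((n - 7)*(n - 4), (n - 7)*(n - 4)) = n^2 - 11*n + 28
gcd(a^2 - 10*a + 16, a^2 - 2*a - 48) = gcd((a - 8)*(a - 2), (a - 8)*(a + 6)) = a - 8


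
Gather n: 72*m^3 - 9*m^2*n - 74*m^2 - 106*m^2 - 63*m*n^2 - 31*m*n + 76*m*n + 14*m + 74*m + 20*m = 72*m^3 - 180*m^2 - 63*m*n^2 + 108*m + n*(-9*m^2 + 45*m)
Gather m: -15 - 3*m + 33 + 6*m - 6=3*m + 12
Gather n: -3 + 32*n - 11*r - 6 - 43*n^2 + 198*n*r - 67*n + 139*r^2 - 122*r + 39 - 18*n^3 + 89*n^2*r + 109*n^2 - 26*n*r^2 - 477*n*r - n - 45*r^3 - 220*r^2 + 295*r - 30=-18*n^3 + n^2*(89*r + 66) + n*(-26*r^2 - 279*r - 36) - 45*r^3 - 81*r^2 + 162*r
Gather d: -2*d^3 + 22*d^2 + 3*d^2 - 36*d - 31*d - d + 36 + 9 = -2*d^3 + 25*d^2 - 68*d + 45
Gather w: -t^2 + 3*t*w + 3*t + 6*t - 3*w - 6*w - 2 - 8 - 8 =-t^2 + 9*t + w*(3*t - 9) - 18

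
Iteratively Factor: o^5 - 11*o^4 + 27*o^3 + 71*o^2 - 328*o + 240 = (o - 4)*(o^4 - 7*o^3 - o^2 + 67*o - 60) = (o - 4)*(o + 3)*(o^3 - 10*o^2 + 29*o - 20) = (o - 4)^2*(o + 3)*(o^2 - 6*o + 5) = (o - 5)*(o - 4)^2*(o + 3)*(o - 1)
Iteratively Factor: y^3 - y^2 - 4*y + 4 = (y + 2)*(y^2 - 3*y + 2) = (y - 2)*(y + 2)*(y - 1)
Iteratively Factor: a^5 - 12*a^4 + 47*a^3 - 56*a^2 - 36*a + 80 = (a + 1)*(a^4 - 13*a^3 + 60*a^2 - 116*a + 80) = (a - 2)*(a + 1)*(a^3 - 11*a^2 + 38*a - 40) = (a - 2)^2*(a + 1)*(a^2 - 9*a + 20) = (a - 4)*(a - 2)^2*(a + 1)*(a - 5)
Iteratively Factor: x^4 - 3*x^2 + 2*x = (x - 1)*(x^3 + x^2 - 2*x) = x*(x - 1)*(x^2 + x - 2) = x*(x - 1)*(x + 2)*(x - 1)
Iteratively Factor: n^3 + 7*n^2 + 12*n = (n)*(n^2 + 7*n + 12) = n*(n + 3)*(n + 4)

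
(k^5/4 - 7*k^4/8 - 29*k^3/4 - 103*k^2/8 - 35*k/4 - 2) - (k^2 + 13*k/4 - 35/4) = k^5/4 - 7*k^4/8 - 29*k^3/4 - 111*k^2/8 - 12*k + 27/4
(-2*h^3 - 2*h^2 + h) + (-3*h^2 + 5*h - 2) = -2*h^3 - 5*h^2 + 6*h - 2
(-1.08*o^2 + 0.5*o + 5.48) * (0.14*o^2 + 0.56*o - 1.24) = -0.1512*o^4 - 0.5348*o^3 + 2.3864*o^2 + 2.4488*o - 6.7952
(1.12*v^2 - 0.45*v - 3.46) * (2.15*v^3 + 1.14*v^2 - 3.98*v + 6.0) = 2.408*v^5 + 0.3093*v^4 - 12.4096*v^3 + 4.5666*v^2 + 11.0708*v - 20.76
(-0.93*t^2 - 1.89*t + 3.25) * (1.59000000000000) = -1.4787*t^2 - 3.0051*t + 5.1675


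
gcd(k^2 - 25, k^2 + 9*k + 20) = k + 5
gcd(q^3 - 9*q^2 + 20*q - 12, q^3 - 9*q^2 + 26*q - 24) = q - 2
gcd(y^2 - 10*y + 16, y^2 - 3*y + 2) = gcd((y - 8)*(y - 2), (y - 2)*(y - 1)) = y - 2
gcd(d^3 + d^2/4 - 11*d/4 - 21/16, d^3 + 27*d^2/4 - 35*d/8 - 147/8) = d^2 - d/4 - 21/8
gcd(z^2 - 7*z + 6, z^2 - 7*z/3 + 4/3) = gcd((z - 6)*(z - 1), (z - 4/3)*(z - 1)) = z - 1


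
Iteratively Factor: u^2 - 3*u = (u)*(u - 3)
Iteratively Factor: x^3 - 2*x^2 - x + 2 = (x - 2)*(x^2 - 1) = (x - 2)*(x + 1)*(x - 1)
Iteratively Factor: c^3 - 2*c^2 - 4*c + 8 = (c - 2)*(c^2 - 4) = (c - 2)^2*(c + 2)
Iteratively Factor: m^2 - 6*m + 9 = (m - 3)*(m - 3)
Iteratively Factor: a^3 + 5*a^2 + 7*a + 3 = (a + 1)*(a^2 + 4*a + 3) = (a + 1)^2*(a + 3)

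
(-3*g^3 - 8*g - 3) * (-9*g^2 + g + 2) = 27*g^5 - 3*g^4 + 66*g^3 + 19*g^2 - 19*g - 6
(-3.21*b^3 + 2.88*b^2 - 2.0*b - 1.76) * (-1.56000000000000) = 5.0076*b^3 - 4.4928*b^2 + 3.12*b + 2.7456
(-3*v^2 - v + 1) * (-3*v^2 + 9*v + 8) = 9*v^4 - 24*v^3 - 36*v^2 + v + 8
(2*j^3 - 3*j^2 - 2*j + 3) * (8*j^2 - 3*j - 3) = 16*j^5 - 30*j^4 - 13*j^3 + 39*j^2 - 3*j - 9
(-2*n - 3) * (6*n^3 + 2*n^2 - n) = -12*n^4 - 22*n^3 - 4*n^2 + 3*n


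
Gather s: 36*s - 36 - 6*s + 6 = 30*s - 30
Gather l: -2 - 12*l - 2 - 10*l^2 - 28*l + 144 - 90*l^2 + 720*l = -100*l^2 + 680*l + 140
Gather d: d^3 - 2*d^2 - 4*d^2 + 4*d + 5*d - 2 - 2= d^3 - 6*d^2 + 9*d - 4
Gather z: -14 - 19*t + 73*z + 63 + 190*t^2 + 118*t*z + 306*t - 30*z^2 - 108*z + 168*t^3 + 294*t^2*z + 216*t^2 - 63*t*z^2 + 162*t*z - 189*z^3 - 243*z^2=168*t^3 + 406*t^2 + 287*t - 189*z^3 + z^2*(-63*t - 273) + z*(294*t^2 + 280*t - 35) + 49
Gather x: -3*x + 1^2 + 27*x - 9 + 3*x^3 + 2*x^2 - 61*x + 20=3*x^3 + 2*x^2 - 37*x + 12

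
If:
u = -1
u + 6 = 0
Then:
No Solution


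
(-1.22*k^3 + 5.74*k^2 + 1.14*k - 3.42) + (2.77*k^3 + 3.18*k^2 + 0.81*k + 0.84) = 1.55*k^3 + 8.92*k^2 + 1.95*k - 2.58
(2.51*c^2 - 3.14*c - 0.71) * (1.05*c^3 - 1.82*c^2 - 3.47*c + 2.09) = 2.6355*c^5 - 7.8652*c^4 - 3.7404*c^3 + 17.4339*c^2 - 4.0989*c - 1.4839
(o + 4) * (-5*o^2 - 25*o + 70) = -5*o^3 - 45*o^2 - 30*o + 280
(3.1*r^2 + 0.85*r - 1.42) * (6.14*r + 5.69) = 19.034*r^3 + 22.858*r^2 - 3.8823*r - 8.0798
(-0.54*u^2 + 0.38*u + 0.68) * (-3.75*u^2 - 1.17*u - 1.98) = 2.025*u^4 - 0.7932*u^3 - 1.9254*u^2 - 1.548*u - 1.3464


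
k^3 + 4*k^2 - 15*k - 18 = (k - 3)*(k + 1)*(k + 6)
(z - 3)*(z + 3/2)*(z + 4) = z^3 + 5*z^2/2 - 21*z/2 - 18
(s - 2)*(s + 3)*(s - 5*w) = s^3 - 5*s^2*w + s^2 - 5*s*w - 6*s + 30*w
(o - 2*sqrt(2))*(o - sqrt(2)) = o^2 - 3*sqrt(2)*o + 4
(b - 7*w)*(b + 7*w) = b^2 - 49*w^2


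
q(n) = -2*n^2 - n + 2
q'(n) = -4*n - 1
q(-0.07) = 2.06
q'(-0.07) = -0.72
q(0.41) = 1.25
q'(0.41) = -2.64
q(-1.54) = -1.20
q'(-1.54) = 5.16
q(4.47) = -42.43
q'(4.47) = -18.88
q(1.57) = -4.50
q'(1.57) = -7.28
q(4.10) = -35.72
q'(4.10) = -17.40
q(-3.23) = -15.64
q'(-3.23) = 11.92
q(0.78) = 0.00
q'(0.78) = -4.12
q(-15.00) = -433.00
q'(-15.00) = 59.00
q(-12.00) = -274.00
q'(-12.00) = 47.00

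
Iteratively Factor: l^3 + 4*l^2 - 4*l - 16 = (l + 4)*(l^2 - 4) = (l + 2)*(l + 4)*(l - 2)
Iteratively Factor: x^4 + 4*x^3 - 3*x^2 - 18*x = (x - 2)*(x^3 + 6*x^2 + 9*x) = (x - 2)*(x + 3)*(x^2 + 3*x) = x*(x - 2)*(x + 3)*(x + 3)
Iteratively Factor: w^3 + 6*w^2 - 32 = (w + 4)*(w^2 + 2*w - 8) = (w - 2)*(w + 4)*(w + 4)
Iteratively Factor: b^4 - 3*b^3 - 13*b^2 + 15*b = (b)*(b^3 - 3*b^2 - 13*b + 15) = b*(b - 1)*(b^2 - 2*b - 15) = b*(b - 5)*(b - 1)*(b + 3)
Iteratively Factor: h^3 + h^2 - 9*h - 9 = (h + 3)*(h^2 - 2*h - 3) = (h - 3)*(h + 3)*(h + 1)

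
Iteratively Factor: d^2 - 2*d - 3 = (d + 1)*(d - 3)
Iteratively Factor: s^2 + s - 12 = (s - 3)*(s + 4)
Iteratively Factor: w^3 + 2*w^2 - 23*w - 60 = (w - 5)*(w^2 + 7*w + 12) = (w - 5)*(w + 4)*(w + 3)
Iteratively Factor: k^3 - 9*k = (k - 3)*(k^2 + 3*k) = (k - 3)*(k + 3)*(k)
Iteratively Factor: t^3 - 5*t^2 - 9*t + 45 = (t - 5)*(t^2 - 9) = (t - 5)*(t + 3)*(t - 3)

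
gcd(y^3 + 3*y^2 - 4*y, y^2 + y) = y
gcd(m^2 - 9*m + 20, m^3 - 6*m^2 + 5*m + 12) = m - 4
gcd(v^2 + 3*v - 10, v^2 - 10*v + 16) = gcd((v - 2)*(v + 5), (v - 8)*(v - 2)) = v - 2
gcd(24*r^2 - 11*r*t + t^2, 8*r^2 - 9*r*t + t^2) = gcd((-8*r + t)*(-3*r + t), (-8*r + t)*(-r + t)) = 8*r - t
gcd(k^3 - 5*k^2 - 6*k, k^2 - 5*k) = k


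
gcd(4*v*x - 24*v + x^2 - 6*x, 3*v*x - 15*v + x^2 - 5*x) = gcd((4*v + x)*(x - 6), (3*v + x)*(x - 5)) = 1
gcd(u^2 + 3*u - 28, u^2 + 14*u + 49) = u + 7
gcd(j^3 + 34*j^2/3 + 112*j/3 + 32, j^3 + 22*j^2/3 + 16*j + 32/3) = j^2 + 16*j/3 + 16/3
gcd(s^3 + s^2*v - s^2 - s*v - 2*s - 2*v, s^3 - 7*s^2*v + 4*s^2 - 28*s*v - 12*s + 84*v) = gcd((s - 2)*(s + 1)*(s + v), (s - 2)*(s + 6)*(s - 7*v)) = s - 2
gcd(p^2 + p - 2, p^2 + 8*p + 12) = p + 2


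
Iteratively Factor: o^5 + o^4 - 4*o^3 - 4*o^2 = (o)*(o^4 + o^3 - 4*o^2 - 4*o) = o*(o + 2)*(o^3 - o^2 - 2*o) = o^2*(o + 2)*(o^2 - o - 2) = o^2*(o + 1)*(o + 2)*(o - 2)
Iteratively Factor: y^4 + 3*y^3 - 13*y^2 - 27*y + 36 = (y - 1)*(y^3 + 4*y^2 - 9*y - 36) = (y - 3)*(y - 1)*(y^2 + 7*y + 12) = (y - 3)*(y - 1)*(y + 4)*(y + 3)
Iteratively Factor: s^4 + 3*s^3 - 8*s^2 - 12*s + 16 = (s - 2)*(s^3 + 5*s^2 + 2*s - 8) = (s - 2)*(s - 1)*(s^2 + 6*s + 8) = (s - 2)*(s - 1)*(s + 4)*(s + 2)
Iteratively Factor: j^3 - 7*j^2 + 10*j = (j - 5)*(j^2 - 2*j) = (j - 5)*(j - 2)*(j)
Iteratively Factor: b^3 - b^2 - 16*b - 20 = (b + 2)*(b^2 - 3*b - 10) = (b - 5)*(b + 2)*(b + 2)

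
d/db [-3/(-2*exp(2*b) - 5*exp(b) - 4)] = (-12*exp(b) - 15)*exp(b)/(2*exp(2*b) + 5*exp(b) + 4)^2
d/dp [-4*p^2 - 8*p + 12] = -8*p - 8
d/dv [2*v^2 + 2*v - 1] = 4*v + 2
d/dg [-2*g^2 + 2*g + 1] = 2 - 4*g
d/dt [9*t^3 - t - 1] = 27*t^2 - 1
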